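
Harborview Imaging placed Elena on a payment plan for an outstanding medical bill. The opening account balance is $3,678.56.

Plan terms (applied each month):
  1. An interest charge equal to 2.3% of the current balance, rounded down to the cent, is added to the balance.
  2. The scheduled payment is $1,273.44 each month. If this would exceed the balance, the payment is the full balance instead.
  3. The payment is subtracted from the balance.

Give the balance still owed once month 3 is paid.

$29.39

Month 1: opening $3,678.56; interest $84.60 → $3,763.16; payment $1,273.44; balance $2,489.72
Month 2: opening $2,489.72; interest $57.26 → $2,546.98; payment $1,273.44; balance $1,273.54
Month 3: opening $1,273.54; interest $29.29 → $1,302.83; payment $1,273.44; balance $29.39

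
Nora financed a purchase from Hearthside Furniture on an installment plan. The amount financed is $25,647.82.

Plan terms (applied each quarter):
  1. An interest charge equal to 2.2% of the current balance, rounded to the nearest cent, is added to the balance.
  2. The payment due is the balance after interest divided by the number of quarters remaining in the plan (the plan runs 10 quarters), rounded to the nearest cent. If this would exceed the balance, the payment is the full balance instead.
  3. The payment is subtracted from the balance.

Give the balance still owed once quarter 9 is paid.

# | Opening | Interest | Payment | End bal
1 | $25,647.82 | $564.25 | $2,621.21 | $23,590.86
2 | $23,590.86 | $519.00 | $2,678.87 | $21,430.99
3 | $21,430.99 | $471.48 | $2,737.81 | $19,164.66
4 | $19,164.66 | $421.62 | $2,798.04 | $16,788.24
5 | $16,788.24 | $369.34 | $2,859.60 | $14,297.98
6 | $14,297.98 | $314.56 | $2,922.51 | $11,690.03
7 | $11,690.03 | $257.18 | $2,986.80 | $8,960.41
8 | $8,960.41 | $197.13 | $3,052.51 | $6,105.03
9 | $6,105.03 | $134.31 | $3,119.67 | $3,119.67

$3,119.67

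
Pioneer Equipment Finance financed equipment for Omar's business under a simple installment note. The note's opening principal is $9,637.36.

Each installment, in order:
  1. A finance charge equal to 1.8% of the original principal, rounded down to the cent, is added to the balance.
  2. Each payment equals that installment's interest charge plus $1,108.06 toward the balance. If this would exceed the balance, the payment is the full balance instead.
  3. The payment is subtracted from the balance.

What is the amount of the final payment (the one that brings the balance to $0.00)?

# | Opening | Interest | Payment | End bal
1 | $9,637.36 | $173.47 | $1,281.53 | $8,529.30
2 | $8,529.30 | $173.47 | $1,281.53 | $7,421.24
3 | $7,421.24 | $173.47 | $1,281.53 | $6,313.18
4 | $6,313.18 | $173.47 | $1,281.53 | $5,205.12
5 | $5,205.12 | $173.47 | $1,281.53 | $4,097.06
6 | $4,097.06 | $173.47 | $1,281.53 | $2,989.00
7 | $2,989.00 | $173.47 | $1,281.53 | $1,880.94
8 | $1,880.94 | $173.47 | $1,281.53 | $772.88
9 | $772.88 | $173.47 | $946.35 | $0.00

$946.35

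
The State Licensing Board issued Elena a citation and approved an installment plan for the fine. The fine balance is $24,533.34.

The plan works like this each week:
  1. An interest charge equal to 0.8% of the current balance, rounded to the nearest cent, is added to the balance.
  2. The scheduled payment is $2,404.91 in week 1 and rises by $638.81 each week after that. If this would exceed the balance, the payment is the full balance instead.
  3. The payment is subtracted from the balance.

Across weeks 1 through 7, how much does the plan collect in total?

Week 1: opening $24,533.34; interest $196.27 → $24,729.61; payment $2,404.91; balance $22,324.70
Week 2: opening $22,324.70; interest $178.60 → $22,503.30; payment $3,043.72; balance $19,459.58
Week 3: opening $19,459.58; interest $155.68 → $19,615.26; payment $3,682.53; balance $15,932.73
Week 4: opening $15,932.73; interest $127.46 → $16,060.19; payment $4,321.34; balance $11,738.85
Week 5: opening $11,738.85; interest $93.91 → $11,832.76; payment $4,960.15; balance $6,872.61
Week 6: opening $6,872.61; interest $54.98 → $6,927.59; payment $5,598.96; balance $1,328.63
Week 7: opening $1,328.63; interest $10.63 → $1,339.26; payment $1,339.26; balance $0.00
Total paid: $25,350.87

$25,350.87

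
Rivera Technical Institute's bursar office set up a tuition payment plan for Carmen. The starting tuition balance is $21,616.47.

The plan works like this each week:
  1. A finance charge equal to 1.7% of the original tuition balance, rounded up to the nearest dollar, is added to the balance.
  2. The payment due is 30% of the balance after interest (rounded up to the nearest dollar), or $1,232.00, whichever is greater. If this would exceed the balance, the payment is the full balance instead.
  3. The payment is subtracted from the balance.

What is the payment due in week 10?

$1,075.47

Week 1: $21,616.47 +$368.00 interest = $21,984.47; pay $6,596.00 → $15,388.47
Week 2: $15,388.47 +$368.00 interest = $15,756.47; pay $4,727.00 → $11,029.47
Week 3: $11,029.47 +$368.00 interest = $11,397.47; pay $3,420.00 → $7,977.47
Week 4: $7,977.47 +$368.00 interest = $8,345.47; pay $2,504.00 → $5,841.47
Week 5: $5,841.47 +$368.00 interest = $6,209.47; pay $1,863.00 → $4,346.47
Week 6: $4,346.47 +$368.00 interest = $4,714.47; pay $1,415.00 → $3,299.47
Week 7: $3,299.47 +$368.00 interest = $3,667.47; pay $1,232.00 → $2,435.47
Week 8: $2,435.47 +$368.00 interest = $2,803.47; pay $1,232.00 → $1,571.47
Week 9: $1,571.47 +$368.00 interest = $1,939.47; pay $1,232.00 → $707.47
Week 10: $707.47 +$368.00 interest = $1,075.47; pay $1,075.47 → $0.00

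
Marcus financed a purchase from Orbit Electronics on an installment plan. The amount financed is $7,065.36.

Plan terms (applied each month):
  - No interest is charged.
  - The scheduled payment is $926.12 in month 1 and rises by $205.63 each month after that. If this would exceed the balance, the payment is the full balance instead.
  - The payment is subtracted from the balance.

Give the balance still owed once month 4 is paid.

$2,127.10

Month 1: $7,065.36 − $926.12 → $6,139.24
Month 2: $6,139.24 − $1,131.75 → $5,007.49
Month 3: $5,007.49 − $1,337.38 → $3,670.11
Month 4: $3,670.11 − $1,543.01 → $2,127.10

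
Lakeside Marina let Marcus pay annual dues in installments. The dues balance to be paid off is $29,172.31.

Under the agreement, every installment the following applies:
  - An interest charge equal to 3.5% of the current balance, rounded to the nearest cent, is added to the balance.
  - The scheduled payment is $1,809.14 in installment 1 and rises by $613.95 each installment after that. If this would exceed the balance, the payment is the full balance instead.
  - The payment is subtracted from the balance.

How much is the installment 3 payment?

$3,037.04

# | Opening | Interest | Payment | End bal
1 | $29,172.31 | $1,021.03 | $1,809.14 | $28,384.20
2 | $28,384.20 | $993.45 | $2,423.09 | $26,954.56
3 | $26,954.56 | $943.41 | $3,037.04 | $24,860.93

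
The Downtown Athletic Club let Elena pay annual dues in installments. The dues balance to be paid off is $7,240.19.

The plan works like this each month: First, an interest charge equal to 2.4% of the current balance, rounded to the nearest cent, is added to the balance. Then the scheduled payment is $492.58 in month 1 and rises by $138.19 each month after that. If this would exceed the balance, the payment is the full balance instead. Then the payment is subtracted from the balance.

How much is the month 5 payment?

Month 1: $7,240.19 +$173.76 interest = $7,413.95; pay $492.58 → $6,921.37
Month 2: $6,921.37 +$166.11 interest = $7,087.48; pay $630.77 → $6,456.71
Month 3: $6,456.71 +$154.96 interest = $6,611.67; pay $768.96 → $5,842.71
Month 4: $5,842.71 +$140.23 interest = $5,982.94; pay $907.15 → $5,075.79
Month 5: $5,075.79 +$121.82 interest = $5,197.61; pay $1,045.34 → $4,152.27

$1,045.34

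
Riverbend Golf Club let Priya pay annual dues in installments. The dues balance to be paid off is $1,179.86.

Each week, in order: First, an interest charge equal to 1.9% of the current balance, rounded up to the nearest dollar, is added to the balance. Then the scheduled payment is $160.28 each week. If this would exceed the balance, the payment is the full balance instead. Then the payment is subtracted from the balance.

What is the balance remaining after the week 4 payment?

Week 1: $1,179.86 +$23.00 interest = $1,202.86; pay $160.28 → $1,042.58
Week 2: $1,042.58 +$20.00 interest = $1,062.58; pay $160.28 → $902.30
Week 3: $902.30 +$18.00 interest = $920.30; pay $160.28 → $760.02
Week 4: $760.02 +$15.00 interest = $775.02; pay $160.28 → $614.74

$614.74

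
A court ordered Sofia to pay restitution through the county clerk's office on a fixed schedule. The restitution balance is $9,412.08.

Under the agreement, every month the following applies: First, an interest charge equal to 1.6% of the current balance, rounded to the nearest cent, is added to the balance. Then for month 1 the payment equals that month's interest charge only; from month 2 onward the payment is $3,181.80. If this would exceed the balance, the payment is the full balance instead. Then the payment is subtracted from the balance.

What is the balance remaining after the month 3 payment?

$3,301.16

Month 1: $9,412.08 +$150.59 interest = $9,562.67; pay $150.59 → $9,412.08
Month 2: $9,412.08 +$150.59 interest = $9,562.67; pay $3,181.80 → $6,380.87
Month 3: $6,380.87 +$102.09 interest = $6,482.96; pay $3,181.80 → $3,301.16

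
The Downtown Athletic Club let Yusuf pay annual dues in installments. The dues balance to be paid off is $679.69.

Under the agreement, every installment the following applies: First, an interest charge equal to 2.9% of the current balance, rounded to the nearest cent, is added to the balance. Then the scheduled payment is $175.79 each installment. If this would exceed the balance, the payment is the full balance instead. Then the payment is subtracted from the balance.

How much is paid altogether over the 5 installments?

$731.64

# | Opening | Interest | Payment | End bal
1 | $679.69 | $19.71 | $175.79 | $523.61
2 | $523.61 | $15.18 | $175.79 | $363.00
3 | $363.00 | $10.53 | $175.79 | $197.74
4 | $197.74 | $5.73 | $175.79 | $27.68
5 | $27.68 | $0.80 | $28.48 | $0.00
Total paid: $731.64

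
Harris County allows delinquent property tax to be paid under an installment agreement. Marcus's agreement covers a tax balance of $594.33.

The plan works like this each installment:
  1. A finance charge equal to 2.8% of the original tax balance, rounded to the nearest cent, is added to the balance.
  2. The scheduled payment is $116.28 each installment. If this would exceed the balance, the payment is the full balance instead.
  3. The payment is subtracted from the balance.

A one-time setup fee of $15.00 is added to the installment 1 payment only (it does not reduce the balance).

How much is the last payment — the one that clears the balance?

# | Opening | Interest | Payment | Fee | End bal
1 | $594.33 | $16.64 | $116.28 | $15.00 | $494.69
2 | $494.69 | $16.64 | $116.28 | — | $395.05
3 | $395.05 | $16.64 | $116.28 | — | $295.41
4 | $295.41 | $16.64 | $116.28 | — | $195.77
5 | $195.77 | $16.64 | $116.28 | — | $96.13
6 | $96.13 | $16.64 | $112.77 | — | $0.00

$112.77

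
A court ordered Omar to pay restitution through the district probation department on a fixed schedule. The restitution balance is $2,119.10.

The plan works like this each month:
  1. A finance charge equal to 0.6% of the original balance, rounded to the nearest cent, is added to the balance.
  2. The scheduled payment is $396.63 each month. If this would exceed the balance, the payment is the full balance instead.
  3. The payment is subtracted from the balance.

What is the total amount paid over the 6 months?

Month 1: opening $2,119.10; interest $12.71 → $2,131.81; payment $396.63; balance $1,735.18
Month 2: opening $1,735.18; interest $12.71 → $1,747.89; payment $396.63; balance $1,351.26
Month 3: opening $1,351.26; interest $12.71 → $1,363.97; payment $396.63; balance $967.34
Month 4: opening $967.34; interest $12.71 → $980.05; payment $396.63; balance $583.42
Month 5: opening $583.42; interest $12.71 → $596.13; payment $396.63; balance $199.50
Month 6: opening $199.50; interest $12.71 → $212.21; payment $212.21; balance $0.00
Total paid: $2,195.36

$2,195.36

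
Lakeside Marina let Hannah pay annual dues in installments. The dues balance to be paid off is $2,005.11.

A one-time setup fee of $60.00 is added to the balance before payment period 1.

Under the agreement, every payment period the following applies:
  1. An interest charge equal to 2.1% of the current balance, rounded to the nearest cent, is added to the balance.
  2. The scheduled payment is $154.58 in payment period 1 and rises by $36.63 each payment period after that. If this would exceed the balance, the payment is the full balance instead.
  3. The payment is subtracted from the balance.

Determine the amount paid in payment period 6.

$337.73

Payment period 1: opening $2,065.11; interest $43.37 → $2,108.48; payment $154.58; balance $1,953.90
Payment period 2: opening $1,953.90; interest $41.03 → $1,994.93; payment $191.21; balance $1,803.72
Payment period 3: opening $1,803.72; interest $37.88 → $1,841.60; payment $227.84; balance $1,613.76
Payment period 4: opening $1,613.76; interest $33.89 → $1,647.65; payment $264.47; balance $1,383.18
Payment period 5: opening $1,383.18; interest $29.05 → $1,412.23; payment $301.10; balance $1,111.13
Payment period 6: opening $1,111.13; interest $23.33 → $1,134.46; payment $337.73; balance $796.73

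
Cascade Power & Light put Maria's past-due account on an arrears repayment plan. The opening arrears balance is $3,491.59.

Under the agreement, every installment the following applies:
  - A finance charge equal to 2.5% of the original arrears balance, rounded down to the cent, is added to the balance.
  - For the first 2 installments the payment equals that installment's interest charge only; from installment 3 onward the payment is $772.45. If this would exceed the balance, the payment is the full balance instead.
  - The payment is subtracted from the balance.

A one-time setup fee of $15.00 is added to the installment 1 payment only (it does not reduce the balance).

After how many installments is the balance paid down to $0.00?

# | Opening | Interest | Payment | Fee | End bal
1 | $3,491.59 | $87.28 | $87.28 | $15.00 | $3,491.59
2 | $3,491.59 | $87.28 | $87.28 | — | $3,491.59
3 | $3,491.59 | $87.28 | $772.45 | — | $2,806.42
4 | $2,806.42 | $87.28 | $772.45 | — | $2,121.25
5 | $2,121.25 | $87.28 | $772.45 | — | $1,436.08
6 | $1,436.08 | $87.28 | $772.45 | — | $750.91
7 | $750.91 | $87.28 | $772.45 | — | $65.74
8 | $65.74 | $87.28 | $153.02 | — | $0.00
Balance reaches $0.00 in installment 8.

8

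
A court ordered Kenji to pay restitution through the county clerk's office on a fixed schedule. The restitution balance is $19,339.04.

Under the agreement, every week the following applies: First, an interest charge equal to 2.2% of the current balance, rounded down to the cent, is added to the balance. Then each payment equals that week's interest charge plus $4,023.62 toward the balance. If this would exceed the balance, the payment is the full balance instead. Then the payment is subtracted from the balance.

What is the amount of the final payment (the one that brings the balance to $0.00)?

$3,315.94

Week 1: $19,339.04 +$425.45 interest = $19,764.49; pay $4,449.07 → $15,315.42
Week 2: $15,315.42 +$336.93 interest = $15,652.35; pay $4,360.55 → $11,291.80
Week 3: $11,291.80 +$248.41 interest = $11,540.21; pay $4,272.03 → $7,268.18
Week 4: $7,268.18 +$159.89 interest = $7,428.07; pay $4,183.51 → $3,244.56
Week 5: $3,244.56 +$71.38 interest = $3,315.94; pay $3,315.94 → $0.00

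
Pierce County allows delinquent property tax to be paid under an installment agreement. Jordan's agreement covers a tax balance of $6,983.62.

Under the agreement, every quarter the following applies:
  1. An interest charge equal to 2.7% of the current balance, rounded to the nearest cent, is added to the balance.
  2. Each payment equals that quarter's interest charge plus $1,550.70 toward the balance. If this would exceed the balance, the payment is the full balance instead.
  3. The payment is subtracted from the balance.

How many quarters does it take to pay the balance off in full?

# | Opening | Interest | Payment | End bal
1 | $6,983.62 | $188.56 | $1,739.26 | $5,432.92
2 | $5,432.92 | $146.69 | $1,697.39 | $3,882.22
3 | $3,882.22 | $104.82 | $1,655.52 | $2,331.52
4 | $2,331.52 | $62.95 | $1,613.65 | $780.82
5 | $780.82 | $21.08 | $801.90 | $0.00
Balance reaches $0.00 in quarter 5.

5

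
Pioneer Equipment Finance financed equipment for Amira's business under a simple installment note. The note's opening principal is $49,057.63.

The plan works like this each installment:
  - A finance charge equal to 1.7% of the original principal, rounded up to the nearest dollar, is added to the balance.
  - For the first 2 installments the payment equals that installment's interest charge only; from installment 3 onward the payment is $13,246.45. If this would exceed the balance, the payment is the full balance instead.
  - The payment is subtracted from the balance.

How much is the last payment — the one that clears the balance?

$12,654.28

Installment 1: opening $49,057.63; interest $834.00 → $49,891.63; payment $834.00; balance $49,057.63
Installment 2: opening $49,057.63; interest $834.00 → $49,891.63; payment $834.00; balance $49,057.63
Installment 3: opening $49,057.63; interest $834.00 → $49,891.63; payment $13,246.45; balance $36,645.18
Installment 4: opening $36,645.18; interest $834.00 → $37,479.18; payment $13,246.45; balance $24,232.73
Installment 5: opening $24,232.73; interest $834.00 → $25,066.73; payment $13,246.45; balance $11,820.28
Installment 6: opening $11,820.28; interest $834.00 → $12,654.28; payment $12,654.28; balance $0.00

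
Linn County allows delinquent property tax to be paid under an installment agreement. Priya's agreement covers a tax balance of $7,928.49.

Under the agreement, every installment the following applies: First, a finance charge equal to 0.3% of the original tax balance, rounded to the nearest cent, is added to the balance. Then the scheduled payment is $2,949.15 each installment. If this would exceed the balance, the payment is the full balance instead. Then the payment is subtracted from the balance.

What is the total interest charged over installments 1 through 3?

$71.37

# | Opening | Interest | Payment | End bal
1 | $7,928.49 | $23.79 | $2,949.15 | $5,003.13
2 | $5,003.13 | $23.79 | $2,949.15 | $2,077.77
3 | $2,077.77 | $23.79 | $2,101.56 | $0.00
Total interest: $23.79 + $23.79 + $23.79 = $71.37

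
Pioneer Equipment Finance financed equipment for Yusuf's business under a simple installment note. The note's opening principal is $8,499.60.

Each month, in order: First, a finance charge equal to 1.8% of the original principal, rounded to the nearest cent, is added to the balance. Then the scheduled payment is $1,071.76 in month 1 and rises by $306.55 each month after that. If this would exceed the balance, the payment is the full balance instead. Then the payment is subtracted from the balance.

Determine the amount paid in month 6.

Month 1: $8,499.60 +$152.99 interest = $8,652.59; pay $1,071.76 → $7,580.83
Month 2: $7,580.83 +$152.99 interest = $7,733.82; pay $1,378.31 → $6,355.51
Month 3: $6,355.51 +$152.99 interest = $6,508.50; pay $1,684.86 → $4,823.64
Month 4: $4,823.64 +$152.99 interest = $4,976.63; pay $1,991.41 → $2,985.22
Month 5: $2,985.22 +$152.99 interest = $3,138.21; pay $2,297.96 → $840.25
Month 6: $840.25 +$152.99 interest = $993.24; pay $993.24 → $0.00

$993.24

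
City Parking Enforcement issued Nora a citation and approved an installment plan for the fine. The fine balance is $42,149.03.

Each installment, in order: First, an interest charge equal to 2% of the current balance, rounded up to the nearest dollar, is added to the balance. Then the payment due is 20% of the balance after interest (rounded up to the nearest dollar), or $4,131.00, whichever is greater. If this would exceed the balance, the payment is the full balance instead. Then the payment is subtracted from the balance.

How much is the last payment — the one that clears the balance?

Installment 1: $42,149.03 +$843.00 interest = $42,992.03; pay $8,599.00 → $34,393.03
Installment 2: $34,393.03 +$688.00 interest = $35,081.03; pay $7,017.00 → $28,064.03
Installment 3: $28,064.03 +$562.00 interest = $28,626.03; pay $5,726.00 → $22,900.03
Installment 4: $22,900.03 +$459.00 interest = $23,359.03; pay $4,672.00 → $18,687.03
Installment 5: $18,687.03 +$374.00 interest = $19,061.03; pay $4,131.00 → $14,930.03
Installment 6: $14,930.03 +$299.00 interest = $15,229.03; pay $4,131.00 → $11,098.03
Installment 7: $11,098.03 +$222.00 interest = $11,320.03; pay $4,131.00 → $7,189.03
Installment 8: $7,189.03 +$144.00 interest = $7,333.03; pay $4,131.00 → $3,202.03
Installment 9: $3,202.03 +$65.00 interest = $3,267.03; pay $3,267.03 → $0.00

$3,267.03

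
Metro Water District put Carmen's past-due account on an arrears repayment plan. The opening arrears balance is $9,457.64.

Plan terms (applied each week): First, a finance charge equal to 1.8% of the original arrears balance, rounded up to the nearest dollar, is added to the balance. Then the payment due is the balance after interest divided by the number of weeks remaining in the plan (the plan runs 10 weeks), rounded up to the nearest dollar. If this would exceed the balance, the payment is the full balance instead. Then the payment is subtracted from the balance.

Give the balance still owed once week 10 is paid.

Week 1: $9,457.64 +$171.00 interest = $9,628.64; pay $963.00 → $8,665.64
Week 2: $8,665.64 +$171.00 interest = $8,836.64; pay $982.00 → $7,854.64
Week 3: $7,854.64 +$171.00 interest = $8,025.64; pay $1,004.00 → $7,021.64
Week 4: $7,021.64 +$171.00 interest = $7,192.64; pay $1,028.00 → $6,164.64
Week 5: $6,164.64 +$171.00 interest = $6,335.64; pay $1,056.00 → $5,279.64
Week 6: $5,279.64 +$171.00 interest = $5,450.64; pay $1,091.00 → $4,359.64
Week 7: $4,359.64 +$171.00 interest = $4,530.64; pay $1,133.00 → $3,397.64
Week 8: $3,397.64 +$171.00 interest = $3,568.64; pay $1,190.00 → $2,378.64
Week 9: $2,378.64 +$171.00 interest = $2,549.64; pay $1,275.00 → $1,274.64
Week 10: $1,274.64 +$171.00 interest = $1,445.64; pay $1,445.64 → $0.00

$0.00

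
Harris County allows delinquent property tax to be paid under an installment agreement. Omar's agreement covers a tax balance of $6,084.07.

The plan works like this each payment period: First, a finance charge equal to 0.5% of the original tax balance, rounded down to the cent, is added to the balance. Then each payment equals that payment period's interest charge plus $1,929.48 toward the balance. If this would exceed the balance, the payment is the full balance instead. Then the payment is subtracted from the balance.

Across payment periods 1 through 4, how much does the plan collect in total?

Payment period 1: $6,084.07 +$30.42 interest = $6,114.49; pay $1,959.90 → $4,154.59
Payment period 2: $4,154.59 +$30.42 interest = $4,185.01; pay $1,959.90 → $2,225.11
Payment period 3: $2,225.11 +$30.42 interest = $2,255.53; pay $1,959.90 → $295.63
Payment period 4: $295.63 +$30.42 interest = $326.05; pay $326.05 → $0.00
Total paid: $6,205.75

$6,205.75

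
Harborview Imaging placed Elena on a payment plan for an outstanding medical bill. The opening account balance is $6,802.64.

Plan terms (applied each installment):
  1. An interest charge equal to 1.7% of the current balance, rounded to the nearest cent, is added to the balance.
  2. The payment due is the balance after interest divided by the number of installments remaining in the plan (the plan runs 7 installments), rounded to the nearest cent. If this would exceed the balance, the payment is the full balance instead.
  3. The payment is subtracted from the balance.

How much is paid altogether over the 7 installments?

Installment 1: opening $6,802.64; interest $115.64 → $6,918.28; payment $988.33; balance $5,929.95
Installment 2: opening $5,929.95; interest $100.81 → $6,030.76; payment $1,005.13; balance $5,025.63
Installment 3: opening $5,025.63; interest $85.44 → $5,111.07; payment $1,022.21; balance $4,088.86
Installment 4: opening $4,088.86; interest $69.51 → $4,158.37; payment $1,039.59; balance $3,118.78
Installment 5: opening $3,118.78; interest $53.02 → $3,171.80; payment $1,057.27; balance $2,114.53
Installment 6: opening $2,114.53; interest $35.95 → $2,150.48; payment $1,075.24; balance $1,075.24
Installment 7: opening $1,075.24; interest $18.28 → $1,093.52; payment $1,093.52; balance $0.00
Total paid: $7,281.29

$7,281.29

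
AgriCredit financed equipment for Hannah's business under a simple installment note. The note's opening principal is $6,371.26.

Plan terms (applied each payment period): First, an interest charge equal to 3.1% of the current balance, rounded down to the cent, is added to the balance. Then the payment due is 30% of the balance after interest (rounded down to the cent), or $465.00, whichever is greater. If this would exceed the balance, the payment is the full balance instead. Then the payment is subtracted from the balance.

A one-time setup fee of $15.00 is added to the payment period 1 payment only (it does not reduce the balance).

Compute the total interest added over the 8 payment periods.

Payment period 1: opening $6,371.26; interest $197.50 → $6,568.76; payment $1,970.62 (+ $15.00 fee); balance $4,598.14
Payment period 2: opening $4,598.14; interest $142.54 → $4,740.68; payment $1,422.20; balance $3,318.48
Payment period 3: opening $3,318.48; interest $102.87 → $3,421.35; payment $1,026.40; balance $2,394.95
Payment period 4: opening $2,394.95; interest $74.24 → $2,469.19; payment $740.75; balance $1,728.44
Payment period 5: opening $1,728.44; interest $53.58 → $1,782.02; payment $534.60; balance $1,247.42
Payment period 6: opening $1,247.42; interest $38.67 → $1,286.09; payment $465.00; balance $821.09
Payment period 7: opening $821.09; interest $25.45 → $846.54; payment $465.00; balance $381.54
Payment period 8: opening $381.54; interest $11.82 → $393.36; payment $393.36; balance $0.00
Total interest: $197.50 + $142.54 + $102.87 + $74.24 + $53.58 + $38.67 + $25.45 + $11.82 = $646.67

$646.67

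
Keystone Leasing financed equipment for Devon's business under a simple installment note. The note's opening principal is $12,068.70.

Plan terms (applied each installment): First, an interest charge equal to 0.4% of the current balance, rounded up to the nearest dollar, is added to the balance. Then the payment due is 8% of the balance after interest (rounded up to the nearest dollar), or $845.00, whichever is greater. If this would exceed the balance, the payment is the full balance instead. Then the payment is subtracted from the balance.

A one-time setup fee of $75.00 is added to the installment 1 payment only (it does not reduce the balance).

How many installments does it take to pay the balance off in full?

Installment 1: opening $12,068.70; interest $49.00 → $12,117.70; payment $970.00 (+ $75.00 fee); balance $11,147.70
Installment 2: opening $11,147.70; interest $45.00 → $11,192.70; payment $896.00; balance $10,296.70
Installment 3: opening $10,296.70; interest $42.00 → $10,338.70; payment $845.00; balance $9,493.70
Installment 4: opening $9,493.70; interest $38.00 → $9,531.70; payment $845.00; balance $8,686.70
Installment 5: opening $8,686.70; interest $35.00 → $8,721.70; payment $845.00; balance $7,876.70
Installment 6: opening $7,876.70; interest $32.00 → $7,908.70; payment $845.00; balance $7,063.70
Installment 7: opening $7,063.70; interest $29.00 → $7,092.70; payment $845.00; balance $6,247.70
Installment 8: opening $6,247.70; interest $25.00 → $6,272.70; payment $845.00; balance $5,427.70
Installment 9: opening $5,427.70; interest $22.00 → $5,449.70; payment $845.00; balance $4,604.70
Installment 10: opening $4,604.70; interest $19.00 → $4,623.70; payment $845.00; balance $3,778.70
Installment 11: opening $3,778.70; interest $16.00 → $3,794.70; payment $845.00; balance $2,949.70
Installment 12: opening $2,949.70; interest $12.00 → $2,961.70; payment $845.00; balance $2,116.70
Installment 13: opening $2,116.70; interest $9.00 → $2,125.70; payment $845.00; balance $1,280.70
Installment 14: opening $1,280.70; interest $6.00 → $1,286.70; payment $845.00; balance $441.70
Installment 15: opening $441.70; interest $2.00 → $443.70; payment $443.70; balance $0.00
Balance reaches $0.00 in installment 15.

15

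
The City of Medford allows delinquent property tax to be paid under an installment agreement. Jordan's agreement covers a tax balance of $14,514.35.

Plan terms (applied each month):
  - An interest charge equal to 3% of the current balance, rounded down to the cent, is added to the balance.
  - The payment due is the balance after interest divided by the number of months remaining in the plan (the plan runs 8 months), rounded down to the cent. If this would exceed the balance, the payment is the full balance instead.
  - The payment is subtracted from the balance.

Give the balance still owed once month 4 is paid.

Month 1: opening $14,514.35; interest $435.43 → $14,949.78; payment $1,868.72; balance $13,081.06
Month 2: opening $13,081.06; interest $392.43 → $13,473.49; payment $1,924.78; balance $11,548.71
Month 3: opening $11,548.71; interest $346.46 → $11,895.17; payment $1,982.52; balance $9,912.65
Month 4: opening $9,912.65; interest $297.37 → $10,210.02; payment $2,042.00; balance $8,168.02

$8,168.02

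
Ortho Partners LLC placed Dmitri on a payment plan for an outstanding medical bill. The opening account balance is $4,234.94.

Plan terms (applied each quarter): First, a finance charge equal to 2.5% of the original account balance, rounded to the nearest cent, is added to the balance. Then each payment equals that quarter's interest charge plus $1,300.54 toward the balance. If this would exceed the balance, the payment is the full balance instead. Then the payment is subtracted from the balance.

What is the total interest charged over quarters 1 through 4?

$423.48

# | Opening | Interest | Payment | End bal
1 | $4,234.94 | $105.87 | $1,406.41 | $2,934.40
2 | $2,934.40 | $105.87 | $1,406.41 | $1,633.86
3 | $1,633.86 | $105.87 | $1,406.41 | $333.32
4 | $333.32 | $105.87 | $439.19 | $0.00
Total interest: $105.87 + $105.87 + $105.87 + $105.87 = $423.48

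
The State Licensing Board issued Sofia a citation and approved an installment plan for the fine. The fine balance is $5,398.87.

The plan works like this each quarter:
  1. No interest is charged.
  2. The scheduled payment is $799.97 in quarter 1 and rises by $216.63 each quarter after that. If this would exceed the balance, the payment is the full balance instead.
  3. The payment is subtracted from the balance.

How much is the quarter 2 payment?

Quarter 1: opening $5,398.87; payment $799.97; balance $4,598.90
Quarter 2: opening $4,598.90; payment $1,016.60; balance $3,582.30

$1,016.60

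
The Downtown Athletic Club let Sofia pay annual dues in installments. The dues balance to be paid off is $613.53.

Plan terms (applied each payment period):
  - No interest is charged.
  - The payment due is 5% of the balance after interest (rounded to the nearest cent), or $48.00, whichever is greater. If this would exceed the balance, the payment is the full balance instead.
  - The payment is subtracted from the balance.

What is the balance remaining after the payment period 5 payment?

$373.53

Payment period 1: opening $613.53; payment $48.00; balance $565.53
Payment period 2: opening $565.53; payment $48.00; balance $517.53
Payment period 3: opening $517.53; payment $48.00; balance $469.53
Payment period 4: opening $469.53; payment $48.00; balance $421.53
Payment period 5: opening $421.53; payment $48.00; balance $373.53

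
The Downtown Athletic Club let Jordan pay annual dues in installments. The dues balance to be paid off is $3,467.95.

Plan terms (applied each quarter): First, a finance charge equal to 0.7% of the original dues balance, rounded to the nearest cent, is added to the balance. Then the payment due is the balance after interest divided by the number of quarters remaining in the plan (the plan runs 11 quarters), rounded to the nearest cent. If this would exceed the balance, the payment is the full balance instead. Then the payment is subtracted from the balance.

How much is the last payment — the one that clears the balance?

$388.59

Quarter 1: $3,467.95 +$24.28 interest = $3,492.23; pay $317.48 → $3,174.75
Quarter 2: $3,174.75 +$24.28 interest = $3,199.03; pay $319.90 → $2,879.13
Quarter 3: $2,879.13 +$24.28 interest = $2,903.41; pay $322.60 → $2,580.81
Quarter 4: $2,580.81 +$24.28 interest = $2,605.09; pay $325.64 → $2,279.45
Quarter 5: $2,279.45 +$24.28 interest = $2,303.73; pay $329.10 → $1,974.63
Quarter 6: $1,974.63 +$24.28 interest = $1,998.91; pay $333.15 → $1,665.76
Quarter 7: $1,665.76 +$24.28 interest = $1,690.04; pay $338.01 → $1,352.03
Quarter 8: $1,352.03 +$24.28 interest = $1,376.31; pay $344.08 → $1,032.23
Quarter 9: $1,032.23 +$24.28 interest = $1,056.51; pay $352.17 → $704.34
Quarter 10: $704.34 +$24.28 interest = $728.62; pay $364.31 → $364.31
Quarter 11: $364.31 +$24.28 interest = $388.59; pay $388.59 → $0.00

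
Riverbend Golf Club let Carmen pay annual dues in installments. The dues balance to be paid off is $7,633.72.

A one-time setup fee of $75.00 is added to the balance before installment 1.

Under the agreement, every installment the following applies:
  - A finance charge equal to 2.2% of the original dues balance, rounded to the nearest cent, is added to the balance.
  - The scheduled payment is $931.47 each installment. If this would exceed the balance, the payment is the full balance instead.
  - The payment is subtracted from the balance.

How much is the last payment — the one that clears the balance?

# | Opening | Interest | Payment | End bal
1 | $7,708.72 | $167.94 | $931.47 | $6,945.19
2 | $6,945.19 | $167.94 | $931.47 | $6,181.66
3 | $6,181.66 | $167.94 | $931.47 | $5,418.13
4 | $5,418.13 | $167.94 | $931.47 | $4,654.60
5 | $4,654.60 | $167.94 | $931.47 | $3,891.07
6 | $3,891.07 | $167.94 | $931.47 | $3,127.54
7 | $3,127.54 | $167.94 | $931.47 | $2,364.01
8 | $2,364.01 | $167.94 | $931.47 | $1,600.48
9 | $1,600.48 | $167.94 | $931.47 | $836.95
10 | $836.95 | $167.94 | $931.47 | $73.42
11 | $73.42 | $167.94 | $241.36 | $0.00

$241.36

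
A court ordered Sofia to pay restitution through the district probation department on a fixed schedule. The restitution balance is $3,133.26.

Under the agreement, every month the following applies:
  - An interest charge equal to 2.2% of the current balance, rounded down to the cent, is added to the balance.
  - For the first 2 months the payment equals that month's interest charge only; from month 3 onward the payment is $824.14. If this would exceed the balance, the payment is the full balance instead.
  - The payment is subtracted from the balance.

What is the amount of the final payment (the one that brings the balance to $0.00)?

$11.49

Month 1: opening $3,133.26; interest $68.93 → $3,202.19; payment $68.93; balance $3,133.26
Month 2: opening $3,133.26; interest $68.93 → $3,202.19; payment $68.93; balance $3,133.26
Month 3: opening $3,133.26; interest $68.93 → $3,202.19; payment $824.14; balance $2,378.05
Month 4: opening $2,378.05; interest $52.31 → $2,430.36; payment $824.14; balance $1,606.22
Month 5: opening $1,606.22; interest $35.33 → $1,641.55; payment $824.14; balance $817.41
Month 6: opening $817.41; interest $17.98 → $835.39; payment $824.14; balance $11.25
Month 7: opening $11.25; interest $0.24 → $11.49; payment $11.49; balance $0.00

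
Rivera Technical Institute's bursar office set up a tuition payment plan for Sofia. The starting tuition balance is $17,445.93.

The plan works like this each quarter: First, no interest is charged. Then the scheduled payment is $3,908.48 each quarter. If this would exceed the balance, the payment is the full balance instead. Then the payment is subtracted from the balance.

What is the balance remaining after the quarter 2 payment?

# | Opening | Payment | End bal
1 | $17,445.93 | $3,908.48 | $13,537.45
2 | $13,537.45 | $3,908.48 | $9,628.97

$9,628.97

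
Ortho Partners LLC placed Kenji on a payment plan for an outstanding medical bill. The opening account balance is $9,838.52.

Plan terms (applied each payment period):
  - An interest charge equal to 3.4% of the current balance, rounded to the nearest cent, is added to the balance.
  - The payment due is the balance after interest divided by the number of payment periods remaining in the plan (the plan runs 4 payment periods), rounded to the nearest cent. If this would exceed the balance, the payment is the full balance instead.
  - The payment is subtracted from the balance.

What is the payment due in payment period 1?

Payment period 1: opening $9,838.52; interest $334.51 → $10,173.03; payment $2,543.26; balance $7,629.77

$2,543.26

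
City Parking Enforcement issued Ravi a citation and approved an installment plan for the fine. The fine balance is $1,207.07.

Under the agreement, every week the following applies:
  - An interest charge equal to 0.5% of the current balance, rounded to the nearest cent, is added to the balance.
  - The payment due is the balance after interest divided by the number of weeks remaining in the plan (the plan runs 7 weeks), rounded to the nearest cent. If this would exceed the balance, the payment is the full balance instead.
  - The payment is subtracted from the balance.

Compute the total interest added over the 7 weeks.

# | Opening | Interest | Payment | End bal
1 | $1,207.07 | $6.04 | $173.30 | $1,039.81
2 | $1,039.81 | $5.20 | $174.17 | $870.84
3 | $870.84 | $4.35 | $175.04 | $700.15
4 | $700.15 | $3.50 | $175.91 | $527.74
5 | $527.74 | $2.64 | $176.79 | $353.59
6 | $353.59 | $1.77 | $177.68 | $177.68
7 | $177.68 | $0.89 | $178.57 | $0.00
Total interest: $6.04 + $5.20 + $4.35 + $3.50 + $2.64 + $1.77 + $0.89 = $24.39

$24.39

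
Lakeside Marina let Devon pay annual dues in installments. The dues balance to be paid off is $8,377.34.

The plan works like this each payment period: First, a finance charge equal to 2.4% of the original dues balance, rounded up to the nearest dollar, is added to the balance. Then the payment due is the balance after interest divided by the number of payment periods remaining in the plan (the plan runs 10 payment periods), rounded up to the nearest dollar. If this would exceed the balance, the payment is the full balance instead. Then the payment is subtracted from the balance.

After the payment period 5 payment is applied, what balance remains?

Payment period 1: $8,377.34 +$202.00 interest = $8,579.34; pay $858.00 → $7,721.34
Payment period 2: $7,721.34 +$202.00 interest = $7,923.34; pay $881.00 → $7,042.34
Payment period 3: $7,042.34 +$202.00 interest = $7,244.34; pay $906.00 → $6,338.34
Payment period 4: $6,338.34 +$202.00 interest = $6,540.34; pay $935.00 → $5,605.34
Payment period 5: $5,605.34 +$202.00 interest = $5,807.34; pay $968.00 → $4,839.34

$4,839.34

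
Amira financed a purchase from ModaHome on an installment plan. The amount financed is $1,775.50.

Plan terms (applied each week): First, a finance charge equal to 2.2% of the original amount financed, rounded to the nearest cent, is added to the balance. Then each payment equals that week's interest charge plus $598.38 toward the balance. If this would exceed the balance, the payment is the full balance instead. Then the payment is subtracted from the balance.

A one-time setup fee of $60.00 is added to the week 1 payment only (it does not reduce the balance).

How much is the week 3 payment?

$617.80

Week 1: $1,775.50 +$39.06 interest = $1,814.56; pay $637.44 (+ $60.00 fee) → $1,177.12
Week 2: $1,177.12 +$39.06 interest = $1,216.18; pay $637.44 → $578.74
Week 3: $578.74 +$39.06 interest = $617.80; pay $617.80 → $0.00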